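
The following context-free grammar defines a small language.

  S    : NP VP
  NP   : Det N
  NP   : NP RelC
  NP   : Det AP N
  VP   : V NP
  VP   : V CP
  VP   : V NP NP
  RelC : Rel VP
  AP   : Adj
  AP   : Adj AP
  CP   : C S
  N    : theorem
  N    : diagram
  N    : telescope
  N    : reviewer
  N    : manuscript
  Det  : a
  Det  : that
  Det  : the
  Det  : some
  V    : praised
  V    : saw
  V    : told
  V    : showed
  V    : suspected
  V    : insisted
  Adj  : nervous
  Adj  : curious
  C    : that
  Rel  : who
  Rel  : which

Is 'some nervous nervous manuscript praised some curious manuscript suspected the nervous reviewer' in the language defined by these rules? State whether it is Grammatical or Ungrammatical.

For S → NP VP, the only prefix that parses as NP is 'some nervous nervous manuscript', but the remainder 'praised some curious manuscript suspected the nervous reviewer' is not a VP under these rules.

Ungrammatical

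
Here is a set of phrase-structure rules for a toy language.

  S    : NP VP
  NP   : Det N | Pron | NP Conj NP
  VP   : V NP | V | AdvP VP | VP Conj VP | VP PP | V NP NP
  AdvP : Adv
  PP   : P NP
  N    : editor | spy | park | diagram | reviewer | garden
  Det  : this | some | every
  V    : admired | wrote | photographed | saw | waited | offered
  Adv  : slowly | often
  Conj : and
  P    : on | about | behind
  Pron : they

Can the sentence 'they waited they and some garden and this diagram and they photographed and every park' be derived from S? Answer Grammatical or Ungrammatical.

For S → NP VP, the only prefix that parses as NP is 'they', but the remainder 'waited they and some garden and this diagram and they photographed and every park' is not a VP under these rules.

Ungrammatical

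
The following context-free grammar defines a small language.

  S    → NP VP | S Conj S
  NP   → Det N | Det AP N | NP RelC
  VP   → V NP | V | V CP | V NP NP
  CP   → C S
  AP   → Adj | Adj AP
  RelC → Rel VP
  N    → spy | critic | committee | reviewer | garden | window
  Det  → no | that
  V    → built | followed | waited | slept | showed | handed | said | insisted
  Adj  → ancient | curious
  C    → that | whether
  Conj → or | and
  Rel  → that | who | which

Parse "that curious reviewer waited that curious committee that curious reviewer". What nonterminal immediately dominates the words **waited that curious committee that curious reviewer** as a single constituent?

S
  NP
    Det: that
    AP
      Adj: curious
    N: reviewer
  VP
    V: waited
    NP
      Det: that
      AP
        Adj: curious
      N: committee
    NP
      Det: that
      AP
        Adj: curious
      N: reviewer
The span 'waited that curious committee that curious reviewer' is the VP node built by VP → V NP NP.

VP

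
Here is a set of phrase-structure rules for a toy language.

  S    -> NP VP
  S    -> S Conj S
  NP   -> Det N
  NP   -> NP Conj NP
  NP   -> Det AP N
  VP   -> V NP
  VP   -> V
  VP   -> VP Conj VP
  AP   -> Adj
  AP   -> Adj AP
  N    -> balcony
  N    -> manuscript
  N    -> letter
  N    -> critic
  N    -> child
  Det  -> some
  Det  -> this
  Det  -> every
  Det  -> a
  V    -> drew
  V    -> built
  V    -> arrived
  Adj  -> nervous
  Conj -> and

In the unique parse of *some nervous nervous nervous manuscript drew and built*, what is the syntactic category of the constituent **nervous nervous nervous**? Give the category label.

AP

[S [NP [Det some] [AP [Adj nervous] [AP [Adj nervous] [AP [Adj nervous]]]] [N manuscript]] [VP [VP [V drew]] [Conj and] [VP [V built]]]]
The span 'nervous nervous nervous' is the AP node built by AP → Adj AP.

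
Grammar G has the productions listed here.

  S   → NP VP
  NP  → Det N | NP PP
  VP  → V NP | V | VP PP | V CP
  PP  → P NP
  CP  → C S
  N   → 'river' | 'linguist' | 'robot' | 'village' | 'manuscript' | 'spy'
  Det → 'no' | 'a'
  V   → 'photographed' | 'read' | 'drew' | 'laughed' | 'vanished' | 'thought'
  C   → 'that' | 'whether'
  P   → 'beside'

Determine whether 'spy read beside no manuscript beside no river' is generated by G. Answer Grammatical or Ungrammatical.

Ungrammatical

For S → NP VP, no prefix of the string parses as an NP.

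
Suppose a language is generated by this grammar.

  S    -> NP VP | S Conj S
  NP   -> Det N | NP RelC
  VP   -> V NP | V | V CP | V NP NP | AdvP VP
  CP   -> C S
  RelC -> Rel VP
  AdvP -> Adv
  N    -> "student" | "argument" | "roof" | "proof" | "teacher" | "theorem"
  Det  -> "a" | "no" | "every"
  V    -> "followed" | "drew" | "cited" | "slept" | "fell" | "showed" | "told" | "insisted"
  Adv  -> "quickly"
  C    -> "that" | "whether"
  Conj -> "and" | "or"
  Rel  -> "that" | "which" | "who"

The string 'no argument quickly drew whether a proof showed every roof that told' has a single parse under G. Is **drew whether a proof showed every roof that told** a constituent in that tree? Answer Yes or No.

Yes

[S [NP [Det no] [N argument]] [VP [AdvP [Adv quickly]] [VP [V drew] [CP [C whether] [S [NP [Det a] [N proof]] [VP [V showed] [NP [NP [Det every] [N roof]] [RelC [Rel that] [VP [V told]]]]]]]]]]
The words 'drew whether a proof showed every roof that told' are exhaustively dominated by a single VP node (built by VP → V CP), so they form a constituent.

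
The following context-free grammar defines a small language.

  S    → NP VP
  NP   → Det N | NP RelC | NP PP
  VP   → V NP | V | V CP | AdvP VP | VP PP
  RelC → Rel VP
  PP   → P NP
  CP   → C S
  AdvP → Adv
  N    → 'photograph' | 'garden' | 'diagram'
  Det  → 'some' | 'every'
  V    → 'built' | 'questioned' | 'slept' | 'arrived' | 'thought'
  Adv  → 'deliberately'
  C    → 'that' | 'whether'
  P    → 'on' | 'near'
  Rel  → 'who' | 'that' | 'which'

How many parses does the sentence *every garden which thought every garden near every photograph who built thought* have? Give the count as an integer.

7

Two of the 7 distinct bracketings:
[S [NP [NP [Det every] [N garden]] [RelC [Rel which] [VP [V thought] [NP [NP [NP [Det every] [N garden]] [PP [P near] [NP [Det every] [N photograph]]]] [RelC [Rel who] [VP [V built]]]]]]] [VP [V thought]]]
[S [NP [NP [Det every] [N garden]] [RelC [Rel which] [VP [V thought] [NP [NP [Det every] [N garden]] [PP [P near] [NP [NP [Det every] [N photograph]] [RelC [Rel who] [VP [V built]]]]]]]]] [VP [V thought]]]
The trees differ in how a recursive rule is bracketed over the same span.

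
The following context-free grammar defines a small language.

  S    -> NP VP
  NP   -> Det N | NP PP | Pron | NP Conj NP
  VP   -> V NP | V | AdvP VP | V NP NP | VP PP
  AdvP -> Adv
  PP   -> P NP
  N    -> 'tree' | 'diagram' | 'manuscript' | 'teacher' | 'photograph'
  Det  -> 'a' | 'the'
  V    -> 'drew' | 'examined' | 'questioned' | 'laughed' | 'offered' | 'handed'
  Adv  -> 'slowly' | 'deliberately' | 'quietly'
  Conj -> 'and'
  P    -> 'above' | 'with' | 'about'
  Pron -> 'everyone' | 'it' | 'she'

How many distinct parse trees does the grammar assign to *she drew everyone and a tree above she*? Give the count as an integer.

Two of the 3 distinct bracketings:
[S [NP [Pron she]] [VP [V drew] [NP [NP [NP [Pron everyone]] [Conj and] [NP [Det a] [N tree]]] [PP [P above] [NP [Pron she]]]]]]
[S [NP [Pron she]] [VP [V drew] [NP [NP [Pron everyone]] [Conj and] [NP [NP [Det a] [N tree]] [PP [P above] [NP [Pron she]]]]]]]
The trees differ in how a recursive rule is bracketed over the same span.

3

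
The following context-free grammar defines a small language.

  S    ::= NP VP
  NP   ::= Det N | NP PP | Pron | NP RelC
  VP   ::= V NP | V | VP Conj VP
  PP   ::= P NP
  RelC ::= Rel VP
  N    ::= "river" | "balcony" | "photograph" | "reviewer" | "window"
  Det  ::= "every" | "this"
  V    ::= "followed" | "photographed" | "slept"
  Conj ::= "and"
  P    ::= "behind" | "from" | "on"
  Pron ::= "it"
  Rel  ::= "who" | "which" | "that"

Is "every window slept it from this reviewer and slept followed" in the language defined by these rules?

For S → NP VP, the only prefix that parses as NP is 'every window', but the remainder 'slept it from this reviewer and slept followed' is not a VP under these rules.

Ungrammatical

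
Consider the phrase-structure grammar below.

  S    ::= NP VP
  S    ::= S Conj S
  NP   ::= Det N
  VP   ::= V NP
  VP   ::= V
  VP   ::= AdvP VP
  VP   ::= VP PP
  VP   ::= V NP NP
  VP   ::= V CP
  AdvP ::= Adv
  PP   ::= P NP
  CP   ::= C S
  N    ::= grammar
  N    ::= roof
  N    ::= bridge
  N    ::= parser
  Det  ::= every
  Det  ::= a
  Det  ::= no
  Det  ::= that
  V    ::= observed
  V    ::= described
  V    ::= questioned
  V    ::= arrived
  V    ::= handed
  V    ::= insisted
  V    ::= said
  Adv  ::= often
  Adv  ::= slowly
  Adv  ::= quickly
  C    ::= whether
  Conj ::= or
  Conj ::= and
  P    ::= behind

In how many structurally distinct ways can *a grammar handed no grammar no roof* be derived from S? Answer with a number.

[S [NP [Det a] [N grammar]] [VP [V handed] [NP [Det no] [N grammar]] [NP [Det no] [N roof]]]]
No rule offers an alternative attachment or grouping for any span, so this is the only derivation.

1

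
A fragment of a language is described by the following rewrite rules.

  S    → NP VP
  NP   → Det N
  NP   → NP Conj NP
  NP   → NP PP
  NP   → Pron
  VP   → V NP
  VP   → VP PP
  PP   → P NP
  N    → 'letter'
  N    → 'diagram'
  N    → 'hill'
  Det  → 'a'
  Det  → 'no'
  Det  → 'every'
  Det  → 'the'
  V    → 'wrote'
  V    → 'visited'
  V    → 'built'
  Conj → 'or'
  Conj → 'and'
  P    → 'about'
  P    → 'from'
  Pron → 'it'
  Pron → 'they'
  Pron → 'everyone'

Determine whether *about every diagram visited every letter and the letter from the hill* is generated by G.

For S → NP VP, no prefix of the string parses as an NP.

Ungrammatical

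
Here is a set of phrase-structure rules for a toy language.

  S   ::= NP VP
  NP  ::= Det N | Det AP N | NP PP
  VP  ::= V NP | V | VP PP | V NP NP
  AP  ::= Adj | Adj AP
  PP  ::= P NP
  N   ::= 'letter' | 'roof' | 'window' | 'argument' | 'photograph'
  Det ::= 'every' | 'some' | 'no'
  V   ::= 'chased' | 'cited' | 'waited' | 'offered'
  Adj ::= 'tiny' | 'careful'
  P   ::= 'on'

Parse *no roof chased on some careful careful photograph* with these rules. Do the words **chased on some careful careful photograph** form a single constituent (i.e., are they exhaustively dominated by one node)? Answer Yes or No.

[S [NP [Det no] [N roof]] [VP [VP [V chased]] [PP [P on] [NP [Det some] [AP [Adj careful] [AP [Adj careful]]] [N photograph]]]]]
The words 'chased on some careful careful photograph' are exhaustively dominated by a single VP node (built by VP → VP PP), so they form a constituent.

Yes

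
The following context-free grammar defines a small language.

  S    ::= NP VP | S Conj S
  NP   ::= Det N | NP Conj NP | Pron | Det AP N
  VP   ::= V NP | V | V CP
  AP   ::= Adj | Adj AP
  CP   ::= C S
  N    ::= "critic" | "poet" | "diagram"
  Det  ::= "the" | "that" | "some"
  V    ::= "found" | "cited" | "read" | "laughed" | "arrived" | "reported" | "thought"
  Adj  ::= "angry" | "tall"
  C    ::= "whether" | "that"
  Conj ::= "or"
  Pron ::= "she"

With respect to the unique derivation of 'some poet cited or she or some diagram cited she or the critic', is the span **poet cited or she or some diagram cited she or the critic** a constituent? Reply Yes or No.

[S [S [NP [Det some] [N poet]] [VP [V cited]]] [Conj or] [S [NP [NP [Pron she]] [Conj or] [NP [Det some] [N diagram]]] [VP [V cited] [NP [NP [Pron she]] [Conj or] [NP [Det the] [N critic]]]]]]
The smallest constituent containing 'poet cited or she or some diagram cited she or the critic' is the S spanning 'some poet cited or she or some diagram cited she or the critic'; no single node in the tree dominates exactly the given words.

No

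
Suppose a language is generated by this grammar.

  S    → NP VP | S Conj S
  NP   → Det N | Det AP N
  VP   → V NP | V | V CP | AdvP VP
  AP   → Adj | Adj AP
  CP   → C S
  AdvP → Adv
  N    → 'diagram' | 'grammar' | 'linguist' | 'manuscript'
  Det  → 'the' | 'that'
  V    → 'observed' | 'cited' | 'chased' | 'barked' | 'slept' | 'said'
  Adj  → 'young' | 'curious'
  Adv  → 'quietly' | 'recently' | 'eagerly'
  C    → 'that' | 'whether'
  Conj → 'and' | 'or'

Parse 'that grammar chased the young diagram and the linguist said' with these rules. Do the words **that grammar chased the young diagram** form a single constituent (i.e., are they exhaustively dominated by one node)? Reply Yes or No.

Yes

[S [S [NP [Det that] [N grammar]] [VP [V chased] [NP [Det the] [AP [Adj young]] [N diagram]]]] [Conj and] [S [NP [Det the] [N linguist]] [VP [V said]]]]
The words 'that grammar chased the young diagram' are exhaustively dominated by a single S node (built by S → NP VP), so they form a constituent.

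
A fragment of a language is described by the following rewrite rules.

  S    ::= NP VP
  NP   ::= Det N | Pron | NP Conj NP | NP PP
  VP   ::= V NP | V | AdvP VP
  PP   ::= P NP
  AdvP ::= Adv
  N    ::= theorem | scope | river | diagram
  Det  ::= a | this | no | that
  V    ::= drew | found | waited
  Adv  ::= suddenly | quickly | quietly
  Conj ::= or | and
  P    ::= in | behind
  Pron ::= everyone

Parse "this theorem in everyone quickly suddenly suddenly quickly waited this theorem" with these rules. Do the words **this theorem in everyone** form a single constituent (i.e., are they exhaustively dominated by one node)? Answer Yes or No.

[S [NP [NP [Det this] [N theorem]] [PP [P in] [NP [Pron everyone]]]] [VP [AdvP [Adv quickly]] [VP [AdvP [Adv suddenly]] [VP [AdvP [Adv suddenly]] [VP [AdvP [Adv quickly]] [VP [V waited] [NP [Det this] [N theorem]]]]]]]]
The words 'this theorem in everyone' are exhaustively dominated by a single NP node (built by NP → NP PP), so they form a constituent.

Yes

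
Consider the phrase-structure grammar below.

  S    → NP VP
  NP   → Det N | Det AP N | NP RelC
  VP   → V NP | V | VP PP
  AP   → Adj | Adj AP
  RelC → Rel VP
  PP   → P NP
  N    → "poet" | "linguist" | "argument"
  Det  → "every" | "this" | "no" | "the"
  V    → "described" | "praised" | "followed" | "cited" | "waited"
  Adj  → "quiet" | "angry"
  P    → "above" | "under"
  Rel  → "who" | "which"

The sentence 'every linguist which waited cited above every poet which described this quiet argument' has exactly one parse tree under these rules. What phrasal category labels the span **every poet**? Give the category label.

NP

S
  NP
    NP
      Det: every
      N: linguist
    RelC
      Rel: which
      VP
        V: waited
  VP
    VP
      V: cited
    PP
      P: above
      NP
        NP
          Det: every
          N: poet
        RelC
          Rel: which
          VP
            V: described
            NP
              Det: this
              AP
                Adj: quiet
              N: argument
The span 'every poet' is the NP node built by NP → Det N.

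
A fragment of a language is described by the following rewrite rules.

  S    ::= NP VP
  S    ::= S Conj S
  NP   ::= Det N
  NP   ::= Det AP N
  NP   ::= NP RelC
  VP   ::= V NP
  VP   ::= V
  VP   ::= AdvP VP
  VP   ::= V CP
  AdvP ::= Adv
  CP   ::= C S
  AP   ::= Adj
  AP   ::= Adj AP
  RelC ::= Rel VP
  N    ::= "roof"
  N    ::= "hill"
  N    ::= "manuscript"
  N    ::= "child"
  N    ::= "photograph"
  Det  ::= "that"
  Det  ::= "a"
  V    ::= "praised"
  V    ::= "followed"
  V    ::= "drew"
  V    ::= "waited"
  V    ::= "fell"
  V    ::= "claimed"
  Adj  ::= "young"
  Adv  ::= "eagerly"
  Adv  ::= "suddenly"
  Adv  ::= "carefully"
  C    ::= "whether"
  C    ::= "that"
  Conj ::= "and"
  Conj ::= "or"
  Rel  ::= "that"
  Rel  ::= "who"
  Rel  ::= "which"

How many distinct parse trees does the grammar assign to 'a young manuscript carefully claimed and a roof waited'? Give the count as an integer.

[S [S [NP [Det a] [AP [Adj young]] [N manuscript]] [VP [AdvP [Adv carefully]] [VP [V claimed]]]] [Conj and] [S [NP [Det a] [N roof]] [VP [V waited]]]]
No rule offers an alternative attachment or grouping for any span, so this is the only derivation.

1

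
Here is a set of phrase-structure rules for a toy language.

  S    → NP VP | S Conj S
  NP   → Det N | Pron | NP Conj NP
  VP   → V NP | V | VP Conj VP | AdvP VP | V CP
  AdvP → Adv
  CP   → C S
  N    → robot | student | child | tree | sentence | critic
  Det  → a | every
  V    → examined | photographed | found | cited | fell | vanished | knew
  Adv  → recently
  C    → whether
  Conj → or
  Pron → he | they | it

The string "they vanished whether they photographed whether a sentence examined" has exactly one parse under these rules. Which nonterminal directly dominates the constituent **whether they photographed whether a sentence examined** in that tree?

VP

S
  NP
    Pron: they
  VP
    V: vanished
    CP
      C: whether
      S
        NP
          Pron: they
        VP
          V: photographed
          CP
            C: whether
            S
              NP
                Det: a
                N: sentence
              VP
                V: examined
The span 'whether they photographed whether a sentence examined' is the CP node built by CP → C S.
Its mother is the VP built by VP → V CP.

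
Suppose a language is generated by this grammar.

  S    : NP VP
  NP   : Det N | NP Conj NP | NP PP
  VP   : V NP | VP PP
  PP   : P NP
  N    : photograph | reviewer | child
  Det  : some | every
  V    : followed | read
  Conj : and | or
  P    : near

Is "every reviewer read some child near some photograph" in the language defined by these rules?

Grammatical

S
  NP
    Det: every
    N: reviewer
  VP
    V: read
    NP
      NP
        Det: some
        N: child
      PP
        P: near
        NP
          Det: some
          N: photograph
Each bracket corresponds to one application of a listed rule, so the string is derivable from S.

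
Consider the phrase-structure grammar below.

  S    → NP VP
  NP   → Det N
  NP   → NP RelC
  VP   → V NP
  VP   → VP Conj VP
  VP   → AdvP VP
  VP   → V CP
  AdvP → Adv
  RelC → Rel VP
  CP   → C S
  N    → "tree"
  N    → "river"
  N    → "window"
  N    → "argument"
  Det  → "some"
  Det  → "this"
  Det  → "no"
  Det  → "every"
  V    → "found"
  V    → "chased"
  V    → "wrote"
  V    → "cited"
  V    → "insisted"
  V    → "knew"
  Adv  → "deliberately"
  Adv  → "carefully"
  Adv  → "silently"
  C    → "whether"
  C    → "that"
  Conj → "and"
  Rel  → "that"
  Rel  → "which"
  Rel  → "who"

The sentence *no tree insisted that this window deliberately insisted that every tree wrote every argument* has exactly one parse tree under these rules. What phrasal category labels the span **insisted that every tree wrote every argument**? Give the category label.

[S [NP [Det no] [N tree]] [VP [V insisted] [CP [C that] [S [NP [Det this] [N window]] [VP [AdvP [Adv deliberately]] [VP [V insisted] [CP [C that] [S [NP [Det every] [N tree]] [VP [V wrote] [NP [Det every] [N argument]]]]]]]]]]]
The span 'insisted that every tree wrote every argument' is the VP node built by VP → V CP.

VP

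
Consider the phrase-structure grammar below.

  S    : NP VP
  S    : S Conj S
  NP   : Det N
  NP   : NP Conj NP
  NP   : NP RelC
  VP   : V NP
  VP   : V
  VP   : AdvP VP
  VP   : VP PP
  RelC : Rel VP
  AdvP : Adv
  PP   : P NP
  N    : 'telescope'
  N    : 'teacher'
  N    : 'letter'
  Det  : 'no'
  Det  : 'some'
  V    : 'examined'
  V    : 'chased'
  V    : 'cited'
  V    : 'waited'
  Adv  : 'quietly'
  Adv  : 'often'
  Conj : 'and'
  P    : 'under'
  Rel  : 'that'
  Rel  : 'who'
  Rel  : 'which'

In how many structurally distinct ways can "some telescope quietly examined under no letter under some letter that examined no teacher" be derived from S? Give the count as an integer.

Two of the 3 distinct bracketings:
[S [NP [Det some] [N telescope]] [VP [AdvP [Adv quietly]] [VP [VP [VP [V examined]] [PP [P under] [NP [Det no] [N letter]]]] [PP [P under] [NP [NP [Det some] [N letter]] [RelC [Rel that] [VP [V examined] [NP [Det no] [N teacher]]]]]]]]]
[S [NP [Det some] [N telescope]] [VP [VP [AdvP [Adv quietly]] [VP [VP [V examined]] [PP [P under] [NP [Det no] [N letter]]]]] [PP [P under] [NP [NP [Det some] [N letter]] [RelC [Rel that] [VP [V examined] [NP [Det no] [N teacher]]]]]]]]
The trees differ in how a recursive rule is bracketed over the same span.

3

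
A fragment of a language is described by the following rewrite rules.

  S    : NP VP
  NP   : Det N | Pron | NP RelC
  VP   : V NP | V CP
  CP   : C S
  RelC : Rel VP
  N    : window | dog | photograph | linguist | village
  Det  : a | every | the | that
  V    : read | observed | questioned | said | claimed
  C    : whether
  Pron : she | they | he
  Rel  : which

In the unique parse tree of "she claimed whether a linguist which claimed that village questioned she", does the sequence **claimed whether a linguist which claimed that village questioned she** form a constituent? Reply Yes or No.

Yes

[S [NP [Pron she]] [VP [V claimed] [CP [C whether] [S [NP [NP [Det a] [N linguist]] [RelC [Rel which] [VP [V claimed] [NP [Det that] [N village]]]]] [VP [V questioned] [NP [Pron she]]]]]]]
The words 'claimed whether a linguist which claimed that village questioned she' are exhaustively dominated by a single VP node (built by VP → V CP), so they form a constituent.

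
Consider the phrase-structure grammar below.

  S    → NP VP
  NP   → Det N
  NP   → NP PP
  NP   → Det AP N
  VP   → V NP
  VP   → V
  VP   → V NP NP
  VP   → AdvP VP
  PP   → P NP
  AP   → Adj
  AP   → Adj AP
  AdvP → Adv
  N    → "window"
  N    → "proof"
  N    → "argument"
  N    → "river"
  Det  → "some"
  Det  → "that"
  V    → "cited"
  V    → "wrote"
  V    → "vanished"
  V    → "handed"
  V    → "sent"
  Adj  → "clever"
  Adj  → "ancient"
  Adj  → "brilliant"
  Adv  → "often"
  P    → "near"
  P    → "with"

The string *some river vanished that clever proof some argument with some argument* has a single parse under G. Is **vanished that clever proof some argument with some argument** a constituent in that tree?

[S [NP [Det some] [N river]] [VP [V vanished] [NP [Det that] [AP [Adj clever]] [N proof]] [NP [NP [Det some] [N argument]] [PP [P with] [NP [Det some] [N argument]]]]]]
The words 'vanished that clever proof some argument with some argument' are exhaustively dominated by a single VP node (built by VP → V NP NP), so they form a constituent.

Yes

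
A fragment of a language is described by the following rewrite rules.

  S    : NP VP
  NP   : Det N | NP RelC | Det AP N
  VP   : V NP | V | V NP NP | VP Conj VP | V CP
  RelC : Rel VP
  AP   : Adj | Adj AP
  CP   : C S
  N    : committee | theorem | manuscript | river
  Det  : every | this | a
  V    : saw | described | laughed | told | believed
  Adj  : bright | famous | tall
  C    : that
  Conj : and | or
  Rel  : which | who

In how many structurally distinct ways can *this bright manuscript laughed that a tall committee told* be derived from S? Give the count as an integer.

1

[S [NP [Det this] [AP [Adj bright]] [N manuscript]] [VP [V laughed] [CP [C that] [S [NP [Det a] [AP [Adj tall]] [N committee]] [VP [V told]]]]]]
No rule offers an alternative attachment or grouping for any span, so this is the only derivation.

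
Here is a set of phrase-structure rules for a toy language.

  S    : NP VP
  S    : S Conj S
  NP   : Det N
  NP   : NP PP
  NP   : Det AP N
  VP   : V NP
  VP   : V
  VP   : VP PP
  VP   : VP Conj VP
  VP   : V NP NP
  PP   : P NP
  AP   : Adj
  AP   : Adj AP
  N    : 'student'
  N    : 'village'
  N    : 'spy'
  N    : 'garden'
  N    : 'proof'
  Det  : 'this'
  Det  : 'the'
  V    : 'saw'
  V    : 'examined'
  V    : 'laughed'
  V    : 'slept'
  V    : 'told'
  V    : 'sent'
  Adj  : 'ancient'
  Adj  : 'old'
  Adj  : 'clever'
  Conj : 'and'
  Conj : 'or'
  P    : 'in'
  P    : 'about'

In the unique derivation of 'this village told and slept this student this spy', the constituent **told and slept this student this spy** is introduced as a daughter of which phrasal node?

S

[S [NP [Det this] [N village]] [VP [VP [V told]] [Conj and] [VP [V slept] [NP [Det this] [N student]] [NP [Det this] [N spy]]]]]
The span 'told and slept this student this spy' is the VP node built by VP → VP Conj VP.
Its mother is the S built by S → NP VP.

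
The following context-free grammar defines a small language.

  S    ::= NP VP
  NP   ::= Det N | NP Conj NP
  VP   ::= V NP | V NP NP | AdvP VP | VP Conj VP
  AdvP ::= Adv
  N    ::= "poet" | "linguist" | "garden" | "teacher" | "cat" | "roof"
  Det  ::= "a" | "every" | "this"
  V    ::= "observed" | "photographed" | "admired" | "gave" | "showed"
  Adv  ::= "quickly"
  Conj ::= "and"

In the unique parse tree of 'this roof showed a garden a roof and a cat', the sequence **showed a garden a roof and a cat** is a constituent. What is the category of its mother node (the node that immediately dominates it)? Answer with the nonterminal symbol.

S

S
  NP
    Det: this
    N: roof
  VP
    V: showed
    NP
      Det: a
      N: garden
    NP
      NP
        Det: a
        N: roof
      Conj: and
      NP
        Det: a
        N: cat
The span 'showed a garden a roof and a cat' is the VP node built by VP → V NP NP.
Its mother is the S built by S → NP VP.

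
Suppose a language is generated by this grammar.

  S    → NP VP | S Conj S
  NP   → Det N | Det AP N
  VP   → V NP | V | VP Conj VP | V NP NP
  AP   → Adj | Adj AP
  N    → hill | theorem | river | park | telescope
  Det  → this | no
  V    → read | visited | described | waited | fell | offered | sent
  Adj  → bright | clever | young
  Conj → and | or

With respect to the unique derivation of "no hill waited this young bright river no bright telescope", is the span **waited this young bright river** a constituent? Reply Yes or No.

[S [NP [Det no] [N hill]] [VP [V waited] [NP [Det this] [AP [Adj young] [AP [Adj bright]]] [N river]] [NP [Det no] [AP [Adj bright]] [N telescope]]]]
The smallest constituent containing 'waited this young bright river' is the VP spanning 'waited this young bright river no bright telescope'; no single node in the tree dominates exactly the given words.

No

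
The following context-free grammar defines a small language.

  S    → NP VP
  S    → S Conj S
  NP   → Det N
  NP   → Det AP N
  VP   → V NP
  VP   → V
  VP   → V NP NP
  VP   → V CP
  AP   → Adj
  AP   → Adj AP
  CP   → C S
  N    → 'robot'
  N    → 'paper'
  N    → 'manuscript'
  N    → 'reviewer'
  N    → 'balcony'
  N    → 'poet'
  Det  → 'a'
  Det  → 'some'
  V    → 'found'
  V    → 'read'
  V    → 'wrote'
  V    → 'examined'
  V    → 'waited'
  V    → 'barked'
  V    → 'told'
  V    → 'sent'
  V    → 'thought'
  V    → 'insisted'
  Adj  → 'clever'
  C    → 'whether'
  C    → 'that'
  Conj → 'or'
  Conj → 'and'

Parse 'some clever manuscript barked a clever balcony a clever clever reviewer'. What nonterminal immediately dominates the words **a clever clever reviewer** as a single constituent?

NP

[S [NP [Det some] [AP [Adj clever]] [N manuscript]] [VP [V barked] [NP [Det a] [AP [Adj clever]] [N balcony]] [NP [Det a] [AP [Adj clever] [AP [Adj clever]]] [N reviewer]]]]
The span 'a clever clever reviewer' is the NP node built by NP → Det AP N.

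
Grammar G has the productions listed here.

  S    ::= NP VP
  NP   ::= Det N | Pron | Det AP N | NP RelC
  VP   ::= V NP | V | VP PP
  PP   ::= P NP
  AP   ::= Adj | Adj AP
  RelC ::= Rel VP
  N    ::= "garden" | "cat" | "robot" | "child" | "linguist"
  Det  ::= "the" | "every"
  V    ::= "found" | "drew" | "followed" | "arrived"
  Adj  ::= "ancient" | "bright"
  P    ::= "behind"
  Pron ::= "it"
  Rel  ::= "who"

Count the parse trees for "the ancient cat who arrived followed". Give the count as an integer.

[S [NP [NP [Det the] [AP [Adj ancient]] [N cat]] [RelC [Rel who] [VP [V arrived]]]] [VP [V followed]]]
No rule offers an alternative attachment or grouping for any span, so this is the only derivation.

1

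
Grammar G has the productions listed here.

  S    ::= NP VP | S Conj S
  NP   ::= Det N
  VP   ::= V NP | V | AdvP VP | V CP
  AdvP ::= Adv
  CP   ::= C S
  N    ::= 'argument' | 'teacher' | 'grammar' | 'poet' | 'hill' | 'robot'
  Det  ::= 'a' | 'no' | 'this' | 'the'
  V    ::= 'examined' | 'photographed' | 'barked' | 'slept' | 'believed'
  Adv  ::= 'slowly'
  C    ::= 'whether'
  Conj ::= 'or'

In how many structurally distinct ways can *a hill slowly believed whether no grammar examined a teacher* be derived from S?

[S [NP [Det a] [N hill]] [VP [AdvP [Adv slowly]] [VP [V believed] [CP [C whether] [S [NP [Det no] [N grammar]] [VP [V examined] [NP [Det a] [N teacher]]]]]]]]
No rule offers an alternative attachment or grouping for any span, so this is the only derivation.

1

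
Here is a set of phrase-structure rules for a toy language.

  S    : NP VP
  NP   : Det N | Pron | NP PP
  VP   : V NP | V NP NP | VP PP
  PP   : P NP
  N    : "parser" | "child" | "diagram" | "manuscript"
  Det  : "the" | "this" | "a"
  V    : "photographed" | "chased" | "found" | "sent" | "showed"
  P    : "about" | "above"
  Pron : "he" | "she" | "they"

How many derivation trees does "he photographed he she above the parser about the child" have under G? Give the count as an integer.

5

Two of the 5 distinct bracketings:
[S [NP [Pron he]] [VP [V photographed] [NP [Pron he]] [NP [NP [Pron she]] [PP [P above] [NP [NP [Det the] [N parser]] [PP [P about] [NP [Det the] [N child]]]]]]]]
[S [NP [Pron he]] [VP [V photographed] [NP [Pron he]] [NP [NP [NP [Pron she]] [PP [P above] [NP [Det the] [N parser]]]] [PP [P about] [NP [Det the] [N child]]]]]]
The trees differ in how a recursive rule is bracketed over the same span.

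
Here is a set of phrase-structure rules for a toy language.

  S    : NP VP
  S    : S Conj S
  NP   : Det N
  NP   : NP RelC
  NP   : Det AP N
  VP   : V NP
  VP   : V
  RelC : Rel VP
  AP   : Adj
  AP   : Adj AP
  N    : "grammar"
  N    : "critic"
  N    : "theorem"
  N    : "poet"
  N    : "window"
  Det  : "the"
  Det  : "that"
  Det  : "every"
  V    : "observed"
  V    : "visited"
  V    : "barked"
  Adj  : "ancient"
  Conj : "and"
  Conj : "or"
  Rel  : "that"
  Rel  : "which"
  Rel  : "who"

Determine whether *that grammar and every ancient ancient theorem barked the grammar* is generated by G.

For S → NP VP, the only prefix that parses as NP is 'that grammar', but the remainder 'and every ancient ancient theorem barked the grammar' is not a VP under these rules. The alternative S rule S → S Conj S likewise has no satisfying split.

Ungrammatical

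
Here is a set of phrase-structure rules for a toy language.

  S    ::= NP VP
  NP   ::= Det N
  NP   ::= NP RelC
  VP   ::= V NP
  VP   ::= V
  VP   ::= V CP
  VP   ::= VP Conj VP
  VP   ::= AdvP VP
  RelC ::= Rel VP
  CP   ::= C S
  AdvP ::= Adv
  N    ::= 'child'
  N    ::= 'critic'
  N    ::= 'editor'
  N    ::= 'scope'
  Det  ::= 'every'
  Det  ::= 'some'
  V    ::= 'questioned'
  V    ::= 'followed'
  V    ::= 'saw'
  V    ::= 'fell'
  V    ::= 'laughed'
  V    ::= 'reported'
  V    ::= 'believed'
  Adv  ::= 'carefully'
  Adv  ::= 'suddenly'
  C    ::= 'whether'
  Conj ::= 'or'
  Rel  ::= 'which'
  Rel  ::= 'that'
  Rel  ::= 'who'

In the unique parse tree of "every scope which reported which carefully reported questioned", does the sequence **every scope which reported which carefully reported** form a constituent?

Yes

[S [NP [NP [NP [Det every] [N scope]] [RelC [Rel which] [VP [V reported]]]] [RelC [Rel which] [VP [AdvP [Adv carefully]] [VP [V reported]]]]] [VP [V questioned]]]
The words 'every scope which reported which carefully reported' are exhaustively dominated by a single NP node (built by NP → NP RelC), so they form a constituent.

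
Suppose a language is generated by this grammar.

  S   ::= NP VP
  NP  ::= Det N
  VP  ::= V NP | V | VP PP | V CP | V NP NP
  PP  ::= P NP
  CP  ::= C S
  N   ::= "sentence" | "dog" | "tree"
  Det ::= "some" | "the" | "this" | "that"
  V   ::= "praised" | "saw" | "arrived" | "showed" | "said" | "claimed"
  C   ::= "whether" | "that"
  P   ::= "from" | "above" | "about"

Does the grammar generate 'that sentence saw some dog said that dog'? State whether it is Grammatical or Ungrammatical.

Ungrammatical

For S → NP VP, the only prefix that parses as NP is 'that sentence', but the remainder 'saw some dog said that dog' is not a VP under these rules.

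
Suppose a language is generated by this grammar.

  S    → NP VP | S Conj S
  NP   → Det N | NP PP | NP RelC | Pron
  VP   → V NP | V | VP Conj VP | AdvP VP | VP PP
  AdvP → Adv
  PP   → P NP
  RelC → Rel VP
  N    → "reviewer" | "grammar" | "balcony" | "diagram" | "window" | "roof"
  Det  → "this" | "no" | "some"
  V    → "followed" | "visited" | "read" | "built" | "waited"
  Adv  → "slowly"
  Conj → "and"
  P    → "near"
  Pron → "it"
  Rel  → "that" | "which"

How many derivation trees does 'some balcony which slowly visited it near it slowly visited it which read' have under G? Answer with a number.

Two of the 4 distinct bracketings:
[S [NP [NP [NP [Det some] [N balcony]] [RelC [Rel which] [VP [AdvP [Adv slowly]] [VP [V visited] [NP [Pron it]]]]]] [PP [P near] [NP [Pron it]]]] [VP [AdvP [Adv slowly]] [VP [V visited] [NP [NP [Pron it]] [RelC [Rel which] [VP [V read]]]]]]]
[S [NP [NP [Det some] [N balcony]] [RelC [Rel which] [VP [AdvP [Adv slowly]] [VP [V visited] [NP [NP [Pron it]] [PP [P near] [NP [Pron it]]]]]]]] [VP [AdvP [Adv slowly]] [VP [V visited] [NP [NP [Pron it]] [RelC [Rel which] [VP [V read]]]]]]]
The trees differ in how a recursive rule is bracketed over the same span.

4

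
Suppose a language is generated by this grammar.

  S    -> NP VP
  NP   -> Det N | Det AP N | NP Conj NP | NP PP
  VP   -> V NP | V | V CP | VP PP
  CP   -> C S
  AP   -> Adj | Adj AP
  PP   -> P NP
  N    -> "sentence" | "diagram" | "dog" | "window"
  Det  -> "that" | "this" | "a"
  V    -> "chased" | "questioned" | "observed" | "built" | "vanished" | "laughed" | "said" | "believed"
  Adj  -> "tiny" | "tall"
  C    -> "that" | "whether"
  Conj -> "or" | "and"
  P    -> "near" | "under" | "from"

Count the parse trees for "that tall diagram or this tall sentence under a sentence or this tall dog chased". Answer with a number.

Two of the 5 distinct bracketings:
[S [NP [NP [Det that] [AP [Adj tall]] [N diagram]] [Conj or] [NP [NP [NP [Det this] [AP [Adj tall]] [N sentence]] [PP [P under] [NP [Det a] [N sentence]]]] [Conj or] [NP [Det this] [AP [Adj tall]] [N dog]]]] [VP [V chased]]]
[S [NP [NP [Det that] [AP [Adj tall]] [N diagram]] [Conj or] [NP [NP [Det this] [AP [Adj tall]] [N sentence]] [PP [P under] [NP [NP [Det a] [N sentence]] [Conj or] [NP [Det this] [AP [Adj tall]] [N dog]]]]]] [VP [V chased]]]
The trees differ in how a recursive rule is bracketed over the same span.

5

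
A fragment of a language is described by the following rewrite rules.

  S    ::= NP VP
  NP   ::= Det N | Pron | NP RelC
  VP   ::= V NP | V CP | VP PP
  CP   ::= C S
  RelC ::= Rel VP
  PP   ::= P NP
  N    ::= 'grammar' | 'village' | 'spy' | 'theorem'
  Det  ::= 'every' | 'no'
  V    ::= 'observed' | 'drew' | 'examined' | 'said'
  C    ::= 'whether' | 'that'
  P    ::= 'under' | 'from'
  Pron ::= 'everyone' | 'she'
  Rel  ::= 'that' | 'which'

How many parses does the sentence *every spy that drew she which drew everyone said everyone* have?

The two bracketings:
[S [NP [NP [Det every] [N spy]] [RelC [Rel that] [VP [V drew] [NP [NP [Pron she]] [RelC [Rel which] [VP [V drew] [NP [Pron everyone]]]]]]]] [VP [V said] [NP [Pron everyone]]]]
[S [NP [NP [NP [Det every] [N spy]] [RelC [Rel that] [VP [V drew] [NP [Pron she]]]]] [RelC [Rel which] [VP [V drew] [NP [Pron everyone]]]]] [VP [V said] [NP [Pron everyone]]]]
The trees differ in how a recursive rule is bracketed over the same span.

2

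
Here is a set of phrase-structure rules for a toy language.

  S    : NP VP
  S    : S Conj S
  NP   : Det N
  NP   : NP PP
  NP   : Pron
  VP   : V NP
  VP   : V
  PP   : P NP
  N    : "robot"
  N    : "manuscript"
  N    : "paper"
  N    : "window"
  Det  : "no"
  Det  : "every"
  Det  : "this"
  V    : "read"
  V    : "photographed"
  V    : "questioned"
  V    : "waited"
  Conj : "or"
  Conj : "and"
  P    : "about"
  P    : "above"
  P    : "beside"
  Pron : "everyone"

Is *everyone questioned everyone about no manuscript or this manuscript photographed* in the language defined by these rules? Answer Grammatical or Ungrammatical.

Grammatical

S
  S
    NP
      Pron: everyone
    VP
      V: questioned
      NP
        NP
          Pron: everyone
        PP
          P: about
          NP
            Det: no
            N: manuscript
  Conj: or
  S
    NP
      Det: this
      N: manuscript
    VP
      V: photographed
Each bracket corresponds to one application of a listed rule, so the string is derivable from S.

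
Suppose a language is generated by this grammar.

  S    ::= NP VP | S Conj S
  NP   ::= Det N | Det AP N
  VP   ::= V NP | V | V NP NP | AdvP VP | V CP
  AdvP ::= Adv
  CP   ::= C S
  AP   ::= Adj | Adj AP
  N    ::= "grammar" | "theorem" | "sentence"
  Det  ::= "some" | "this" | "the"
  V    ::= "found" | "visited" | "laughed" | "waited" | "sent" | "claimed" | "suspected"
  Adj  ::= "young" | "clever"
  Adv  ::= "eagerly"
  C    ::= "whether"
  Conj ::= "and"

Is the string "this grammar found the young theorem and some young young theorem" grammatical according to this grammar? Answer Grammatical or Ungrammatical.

Ungrammatical

For S → NP VP, the only prefix that parses as NP is 'this grammar', but the remainder 'found the young theorem and some young young theorem' is not a VP under these rules. The alternative S rule S → S Conj S likewise has no satisfying split.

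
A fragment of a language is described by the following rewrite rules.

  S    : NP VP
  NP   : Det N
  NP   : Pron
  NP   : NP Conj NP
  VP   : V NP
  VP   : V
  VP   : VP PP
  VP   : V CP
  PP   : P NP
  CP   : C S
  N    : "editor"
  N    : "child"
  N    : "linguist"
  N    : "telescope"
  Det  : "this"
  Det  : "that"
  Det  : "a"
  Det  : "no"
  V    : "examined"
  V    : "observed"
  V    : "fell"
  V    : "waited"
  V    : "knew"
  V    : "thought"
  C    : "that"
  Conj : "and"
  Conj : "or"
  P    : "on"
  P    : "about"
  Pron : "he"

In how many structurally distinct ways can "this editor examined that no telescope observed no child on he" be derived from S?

2

The two bracketings:
[S [NP [Det this] [N editor]] [VP [VP [V examined] [CP [C that] [S [NP [Det no] [N telescope]] [VP [V observed] [NP [Det no] [N child]]]]]] [PP [P on] [NP [Pron he]]]]]
[S [NP [Det this] [N editor]] [VP [V examined] [CP [C that] [S [NP [Det no] [N telescope]] [VP [VP [V observed] [NP [Det no] [N child]]] [PP [P on] [NP [Pron he]]]]]]]]
The trees differ in how a recursive rule is bracketed over the same span.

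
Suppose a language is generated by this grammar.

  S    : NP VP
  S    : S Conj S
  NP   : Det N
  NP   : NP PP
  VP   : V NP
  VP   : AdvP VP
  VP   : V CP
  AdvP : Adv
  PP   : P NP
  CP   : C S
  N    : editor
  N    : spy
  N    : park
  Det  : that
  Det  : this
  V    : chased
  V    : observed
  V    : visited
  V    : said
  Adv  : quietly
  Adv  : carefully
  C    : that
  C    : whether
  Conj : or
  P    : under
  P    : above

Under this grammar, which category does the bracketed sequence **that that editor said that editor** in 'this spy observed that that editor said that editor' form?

CP

S
  NP
    Det: this
    N: spy
  VP
    V: observed
    CP
      C: that
      S
        NP
          Det: that
          N: editor
        VP
          V: said
          NP
            Det: that
            N: editor
The span 'that that editor said that editor' is the CP node built by CP → C S.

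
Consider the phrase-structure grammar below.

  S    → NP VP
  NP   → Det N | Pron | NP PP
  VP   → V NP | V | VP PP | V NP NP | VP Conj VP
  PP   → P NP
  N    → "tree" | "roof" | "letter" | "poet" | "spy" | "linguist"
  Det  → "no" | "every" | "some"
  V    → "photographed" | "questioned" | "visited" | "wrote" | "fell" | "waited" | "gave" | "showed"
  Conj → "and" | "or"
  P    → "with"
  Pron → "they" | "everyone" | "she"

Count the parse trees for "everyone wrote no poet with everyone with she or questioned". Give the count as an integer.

5

Two of the 5 distinct bracketings:
[S [NP [Pron everyone]] [VP [VP [V wrote] [NP [NP [Det no] [N poet]] [PP [P with] [NP [NP [Pron everyone]] [PP [P with] [NP [Pron she]]]]]]] [Conj or] [VP [V questioned]]]]
[S [NP [Pron everyone]] [VP [VP [V wrote] [NP [NP [NP [Det no] [N poet]] [PP [P with] [NP [Pron everyone]]]] [PP [P with] [NP [Pron she]]]]] [Conj or] [VP [V questioned]]]]
The trees differ in how a recursive rule is bracketed over the same span.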